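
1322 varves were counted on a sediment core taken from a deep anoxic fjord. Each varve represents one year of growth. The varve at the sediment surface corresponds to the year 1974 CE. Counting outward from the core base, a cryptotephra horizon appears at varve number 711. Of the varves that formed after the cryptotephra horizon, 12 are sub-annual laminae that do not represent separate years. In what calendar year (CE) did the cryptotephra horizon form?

1375 CE

The cryptotephra horizon sits at varve 711 from the core base, so 1322 − 711 = 611 varves formed after it.
Excluding 12 false varves: 611 − 12 = 599.
1974 − 599 = 1375 CE.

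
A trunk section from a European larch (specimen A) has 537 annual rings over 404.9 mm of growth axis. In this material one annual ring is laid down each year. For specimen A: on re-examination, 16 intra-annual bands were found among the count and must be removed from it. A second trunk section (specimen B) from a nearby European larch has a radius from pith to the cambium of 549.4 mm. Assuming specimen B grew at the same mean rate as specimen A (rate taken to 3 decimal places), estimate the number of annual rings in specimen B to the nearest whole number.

Specimen A: after corrections the count is 537 − 16 = 521 annual rings.
A: Mean rate = 404.9 mm / 521 years ≈ 0.777 mm/yr.
Specimen B: 549.4 mm / 0.777 mm per year = 707.08 years ≈ 707 annual rings.

707 annual rings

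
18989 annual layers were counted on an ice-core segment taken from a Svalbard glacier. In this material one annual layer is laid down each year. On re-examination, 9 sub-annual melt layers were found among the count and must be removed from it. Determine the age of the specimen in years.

18980 yr

Correcting the raw count gives 18989 − 9 = 18980 true annual layers.
At one annual layer per year, that is 18980 years.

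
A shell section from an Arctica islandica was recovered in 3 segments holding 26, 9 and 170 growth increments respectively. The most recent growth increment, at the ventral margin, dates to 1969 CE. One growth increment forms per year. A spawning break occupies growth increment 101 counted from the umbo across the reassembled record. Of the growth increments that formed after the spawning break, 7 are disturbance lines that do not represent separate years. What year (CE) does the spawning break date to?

Total growth increments = 26 + 9 + 170 = 205.
205 − 101 = 104 growth increments lie beyond the spawning break toward the ventral margin.
Excluding 7 false growth increments: 104 − 7 = 97.
Counting back 97 years from 1969 CE places the spawning break in 1969 − 97 = 1872 CE.

1872 CE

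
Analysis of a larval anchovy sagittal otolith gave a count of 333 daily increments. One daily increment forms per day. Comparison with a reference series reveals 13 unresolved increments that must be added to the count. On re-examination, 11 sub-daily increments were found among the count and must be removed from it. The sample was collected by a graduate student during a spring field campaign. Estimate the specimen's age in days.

335 days

True daily increment count = 333 − 11 + 13 = 335.
At one daily increment per day, that is 335 days.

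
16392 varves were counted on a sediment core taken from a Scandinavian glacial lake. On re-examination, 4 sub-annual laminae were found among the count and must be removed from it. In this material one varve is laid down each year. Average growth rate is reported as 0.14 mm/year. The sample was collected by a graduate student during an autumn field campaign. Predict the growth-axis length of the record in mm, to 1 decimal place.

Correcting the raw count gives 16392 − 4 = 16388 true varves.
Predicted length = 0.14 mm/year × 16388 years = 2294.3 mm.

2294.3 mm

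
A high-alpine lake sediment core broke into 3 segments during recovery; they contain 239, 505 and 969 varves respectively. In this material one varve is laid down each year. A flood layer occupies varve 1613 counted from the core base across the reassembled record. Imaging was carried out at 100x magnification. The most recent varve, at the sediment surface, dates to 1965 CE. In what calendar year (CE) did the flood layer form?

Total varves = 239 + 505 + 969 = 1713.
1713 − 1613 = 100 varves lie beyond the flood layer toward the sediment surface.
Counting back 100 years from 1965 CE places the flood layer in 1965 − 100 = 1865 CE.

1865 CE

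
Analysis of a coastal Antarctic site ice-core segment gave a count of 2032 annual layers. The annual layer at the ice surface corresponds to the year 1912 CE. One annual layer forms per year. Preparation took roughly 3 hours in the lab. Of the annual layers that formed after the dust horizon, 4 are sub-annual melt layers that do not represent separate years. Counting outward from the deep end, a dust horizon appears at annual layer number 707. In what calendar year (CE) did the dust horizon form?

2032 − 707 = 1325 annual layers lie beyond the dust horizon toward the ice surface.
Excluding 4 false annual layers: 1325 − 4 = 1321.
1912 − 1321 = 591 CE.

591 CE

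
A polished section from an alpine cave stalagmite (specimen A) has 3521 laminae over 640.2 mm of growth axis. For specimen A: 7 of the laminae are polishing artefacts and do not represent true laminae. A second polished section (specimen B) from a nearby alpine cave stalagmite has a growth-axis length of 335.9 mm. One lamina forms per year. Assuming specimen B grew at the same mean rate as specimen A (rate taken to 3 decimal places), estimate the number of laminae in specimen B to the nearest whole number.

Specimen A: adjusted count: 3521 − 7 = 3514 laminae.
A: Extension rate ≈ 640.2 / 3514 = 0.182 mm/yr.
For B, 335.9 / 0.182 = 1845.60 years ≈ 1846 laminae.

1846 laminae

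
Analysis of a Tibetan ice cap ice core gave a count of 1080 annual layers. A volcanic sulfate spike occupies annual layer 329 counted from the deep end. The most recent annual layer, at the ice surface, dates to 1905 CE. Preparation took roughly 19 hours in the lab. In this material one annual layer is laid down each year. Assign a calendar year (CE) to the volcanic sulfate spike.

1154 CE

The volcanic sulfate spike sits at annual layer 329 from the deep end, so 1080 − 329 = 751 annual layers formed after it.
Counting back 751 years from 1905 CE places the volcanic sulfate spike in 1905 − 751 = 1154 CE.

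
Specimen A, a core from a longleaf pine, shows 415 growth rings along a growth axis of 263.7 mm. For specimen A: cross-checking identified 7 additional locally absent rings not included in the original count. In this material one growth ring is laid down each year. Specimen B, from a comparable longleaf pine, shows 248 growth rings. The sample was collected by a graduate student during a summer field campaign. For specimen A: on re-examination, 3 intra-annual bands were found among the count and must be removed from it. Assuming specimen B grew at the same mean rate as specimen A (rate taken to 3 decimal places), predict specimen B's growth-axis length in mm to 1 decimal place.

156.0 mm

Specimen A: correcting the raw count gives 415 − 3 + 7 = 419 true growth rings.
A: Mean rate = 263.7 mm / 419 years ≈ 0.629 mm per year.
For B, 0.629 mm/year × 248 years = 156.0 mm.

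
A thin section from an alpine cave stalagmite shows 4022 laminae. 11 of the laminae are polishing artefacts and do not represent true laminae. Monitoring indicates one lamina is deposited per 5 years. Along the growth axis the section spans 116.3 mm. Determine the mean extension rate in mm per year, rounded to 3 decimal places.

0.006 mm per year

True lamina count = 4022 − 11 = 4011.
At 5 years per lamina, 4011 × 5 = 20055 years.
116.3 mm over 20055 years gives 116.3 / 20055 ≈ 0.006 mm per year.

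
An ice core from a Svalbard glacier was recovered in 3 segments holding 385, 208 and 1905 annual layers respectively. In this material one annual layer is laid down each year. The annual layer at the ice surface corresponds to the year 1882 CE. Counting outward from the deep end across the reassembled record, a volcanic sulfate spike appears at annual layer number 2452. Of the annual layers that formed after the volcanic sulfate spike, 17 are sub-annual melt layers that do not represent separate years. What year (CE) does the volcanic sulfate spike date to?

1853 CE

Total annual layers = 385 + 208 + 1905 = 2498.
2498 − 2452 = 46 annual layers lie beyond the volcanic sulfate spike toward the ice surface.
Removing the 17 false annual layers leaves 46 − 17 = 29 true annual layers beyond the volcanic sulfate spike.
The annual layer at the ice surface is 1882 CE, so the volcanic sulfate spike dates to 1882 − 29 = 1853 CE.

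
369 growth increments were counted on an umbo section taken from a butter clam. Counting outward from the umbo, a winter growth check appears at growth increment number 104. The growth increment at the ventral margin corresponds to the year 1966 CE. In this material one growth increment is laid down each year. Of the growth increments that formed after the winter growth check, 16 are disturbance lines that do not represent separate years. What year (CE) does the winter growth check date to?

1717 CE

The winter growth check sits at growth increment 104 from the umbo, so 369 − 104 = 265 growth increments formed after it.
Excluding 16 false growth increments: 265 − 16 = 249.
The growth increment at the ventral margin is 1966 CE, so the winter growth check dates to 1966 − 249 = 1717 CE.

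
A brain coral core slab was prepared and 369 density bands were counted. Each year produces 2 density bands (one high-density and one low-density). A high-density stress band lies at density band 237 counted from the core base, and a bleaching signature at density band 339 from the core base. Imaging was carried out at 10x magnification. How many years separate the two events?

51 years

The two markers are separated by 339 − 237 = 102 density bands.
Dividing by 2 density bands per year: 102 / 2 = 51 years.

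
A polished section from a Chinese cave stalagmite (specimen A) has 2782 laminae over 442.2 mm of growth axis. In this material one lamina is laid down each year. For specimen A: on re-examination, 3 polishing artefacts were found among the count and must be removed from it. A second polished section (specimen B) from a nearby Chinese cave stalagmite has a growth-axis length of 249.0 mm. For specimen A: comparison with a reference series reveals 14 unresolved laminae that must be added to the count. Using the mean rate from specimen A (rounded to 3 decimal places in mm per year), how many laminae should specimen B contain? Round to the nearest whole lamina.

1576 laminae

Specimen A: true lamina count = 2782 − 3 + 14 = 2793.
A: 442.2 mm over 2793 years gives 442.2 / 2793 ≈ 0.158 mm per year.
For B, 249.0 / 0.158 = 1575.95 years ≈ 1576 laminae.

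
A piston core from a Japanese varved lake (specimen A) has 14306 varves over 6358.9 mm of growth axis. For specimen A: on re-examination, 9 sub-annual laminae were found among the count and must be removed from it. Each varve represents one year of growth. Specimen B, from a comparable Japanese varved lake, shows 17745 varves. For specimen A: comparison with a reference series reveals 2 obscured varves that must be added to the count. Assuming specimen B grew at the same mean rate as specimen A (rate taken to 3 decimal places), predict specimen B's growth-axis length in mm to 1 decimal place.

7896.5 mm

Specimen A: adjusted count: 14306 − 9 + 2 = 14299 varves.
A: Mean rate = 6358.9 mm / 14299 years ≈ 0.445 mm per year.
B's length ≈ 0.445 × 17745 = 7896.5 mm.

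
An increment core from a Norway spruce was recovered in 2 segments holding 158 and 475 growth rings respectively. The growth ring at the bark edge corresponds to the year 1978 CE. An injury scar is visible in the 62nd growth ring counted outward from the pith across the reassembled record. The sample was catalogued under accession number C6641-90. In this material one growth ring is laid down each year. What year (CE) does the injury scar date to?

1407 CE

Total growth rings = 158 + 475 = 633.
Between growth ring 62 and the bark edge there are 633 − 62 = 571 growth rings.
Counting back 571 years from 1978 CE places the injury scar in 1978 − 571 = 1407 CE.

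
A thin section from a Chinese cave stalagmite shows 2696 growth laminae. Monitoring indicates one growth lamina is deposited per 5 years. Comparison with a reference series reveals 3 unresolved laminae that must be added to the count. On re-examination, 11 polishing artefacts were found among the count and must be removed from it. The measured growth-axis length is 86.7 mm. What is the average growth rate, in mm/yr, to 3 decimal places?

Correcting the raw count gives 2696 − 11 + 3 = 2688 true growth laminae.
Multiplying by 5 years per growth lamina: 2688 × 5 = 13440 years.
86.7 mm over 13440 years gives 86.7 / 13440 ≈ 0.006 mm/yr.

0.006 mm/yr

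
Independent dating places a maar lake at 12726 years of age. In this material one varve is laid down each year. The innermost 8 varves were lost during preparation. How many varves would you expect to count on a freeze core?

One varve per year gives 12726 varves over 12726 years.
12726 − 8 missed = 12718 varves expected in the prepared section.

12718 varves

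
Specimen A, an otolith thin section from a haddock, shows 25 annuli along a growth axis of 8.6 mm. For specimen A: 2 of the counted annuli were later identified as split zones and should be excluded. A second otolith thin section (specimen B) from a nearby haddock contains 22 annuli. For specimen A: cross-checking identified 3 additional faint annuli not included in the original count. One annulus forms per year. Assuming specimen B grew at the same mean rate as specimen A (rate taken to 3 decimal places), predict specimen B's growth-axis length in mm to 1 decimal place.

Specimen A: after corrections the count is 25 − 2 + 3 = 26 annuli.
A: 8.6 mm over 26 years gives 8.6 / 26 ≈ 0.331 mm/year.
For B, 0.331 mm/year × 22 years = 7.3 mm.

7.3 mm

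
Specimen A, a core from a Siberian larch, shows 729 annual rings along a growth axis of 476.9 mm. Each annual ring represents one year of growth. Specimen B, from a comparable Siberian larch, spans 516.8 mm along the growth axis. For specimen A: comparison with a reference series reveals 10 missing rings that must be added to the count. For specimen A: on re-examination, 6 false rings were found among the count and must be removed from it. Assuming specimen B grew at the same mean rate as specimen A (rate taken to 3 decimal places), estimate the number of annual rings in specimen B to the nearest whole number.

Specimen A: after corrections the count is 729 − 6 + 10 = 733 annual rings.
A: Extension rate ≈ 476.9 / 733 = 0.651 mm per year.
B spans 516.8 / 0.651 = 793.86 years ≈ 794 annual rings.

794 annual rings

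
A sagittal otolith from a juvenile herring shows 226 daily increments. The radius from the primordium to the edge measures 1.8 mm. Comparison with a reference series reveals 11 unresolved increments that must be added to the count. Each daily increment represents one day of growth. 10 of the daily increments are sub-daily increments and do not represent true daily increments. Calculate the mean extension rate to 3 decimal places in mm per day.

Adjusted count: 226 − 10 + 11 = 227 daily increments.
1.8 mm over 227 days gives 1.8 / 227 ≈ 0.008 mm per day.

0.008 mm per day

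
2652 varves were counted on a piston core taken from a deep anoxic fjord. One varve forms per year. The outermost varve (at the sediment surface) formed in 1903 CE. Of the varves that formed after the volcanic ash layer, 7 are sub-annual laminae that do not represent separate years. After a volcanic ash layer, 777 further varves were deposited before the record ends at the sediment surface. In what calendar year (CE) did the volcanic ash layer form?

There are 777 varves younger than the volcanic ash layer.
Removing the 7 false varves leaves 777 − 7 = 770 true varves beyond the volcanic ash layer.
The varve at the sediment surface is 1903 CE, so the volcanic ash layer dates to 1903 − 770 = 1133 CE.

1133 CE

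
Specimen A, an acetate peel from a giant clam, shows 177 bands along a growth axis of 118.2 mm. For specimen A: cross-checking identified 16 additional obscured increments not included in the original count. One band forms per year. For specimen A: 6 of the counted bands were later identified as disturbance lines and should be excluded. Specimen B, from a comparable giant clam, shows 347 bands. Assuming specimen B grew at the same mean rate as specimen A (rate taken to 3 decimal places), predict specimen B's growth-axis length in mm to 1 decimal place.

219.3 mm

Specimen A: true band count = 177 − 6 + 16 = 187.
A: Mean rate = 118.2 mm / 187 years ≈ 0.632 mm/yr.
B's length ≈ 0.632 × 347 = 219.3 mm.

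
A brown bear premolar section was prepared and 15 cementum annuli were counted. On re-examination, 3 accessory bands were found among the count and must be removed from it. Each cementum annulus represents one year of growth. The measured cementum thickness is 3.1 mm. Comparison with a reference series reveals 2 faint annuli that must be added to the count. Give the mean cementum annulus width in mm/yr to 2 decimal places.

True cementum annulus count = 15 − 3 + 2 = 14.
Mean rate = 3.1 mm / 14 years ≈ 0.22 mm/yr.

0.22 mm/yr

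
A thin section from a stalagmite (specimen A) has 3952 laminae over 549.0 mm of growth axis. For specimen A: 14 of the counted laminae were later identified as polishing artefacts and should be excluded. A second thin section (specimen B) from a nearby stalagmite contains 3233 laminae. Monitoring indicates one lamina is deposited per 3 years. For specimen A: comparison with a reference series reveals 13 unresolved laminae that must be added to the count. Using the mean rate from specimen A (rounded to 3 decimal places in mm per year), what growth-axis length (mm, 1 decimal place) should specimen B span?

Specimen A: after corrections the count is 3952 − 14 + 13 = 3951 laminae.
Specimen A: multiplying by 3 years per lamina: 3951 × 3 = 11853 years.
A: Extension rate ≈ 549.0 / 11853 = 0.046 mm per year.
Specimen B: 3233 laminae at 3 years each span 3233 × 3 = 9699 years. Length of B = 0.046 × 9699 = 446.2 mm.

446.2 mm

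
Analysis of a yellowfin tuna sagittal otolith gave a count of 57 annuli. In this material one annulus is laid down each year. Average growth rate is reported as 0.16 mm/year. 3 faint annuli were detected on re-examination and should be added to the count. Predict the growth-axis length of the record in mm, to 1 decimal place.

True annulus count = 57 + 3 = 60.
Length ≈ 0.16 × 60 = 9.6 mm.

9.6 mm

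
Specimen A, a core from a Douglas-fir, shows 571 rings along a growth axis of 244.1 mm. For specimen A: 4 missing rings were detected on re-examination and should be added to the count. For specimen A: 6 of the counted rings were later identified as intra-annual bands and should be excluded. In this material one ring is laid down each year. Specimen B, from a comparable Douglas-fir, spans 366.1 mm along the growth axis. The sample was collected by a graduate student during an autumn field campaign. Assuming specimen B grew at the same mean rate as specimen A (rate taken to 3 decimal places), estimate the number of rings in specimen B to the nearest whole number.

Specimen A: true ring count = 571 − 6 + 4 = 569.
A: Mean rate = 244.1 mm / 569 years ≈ 0.429 mm/year.
B spans 366.1 / 0.429 = 853.38 years ≈ 853 rings.

853 rings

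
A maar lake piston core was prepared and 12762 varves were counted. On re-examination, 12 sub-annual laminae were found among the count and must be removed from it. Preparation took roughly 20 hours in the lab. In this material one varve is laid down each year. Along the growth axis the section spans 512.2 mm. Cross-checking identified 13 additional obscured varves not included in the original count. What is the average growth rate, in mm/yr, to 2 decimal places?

0.04 mm/yr

Adjusted count: 12762 − 12 + 13 = 12763 varves.
Extension rate ≈ 512.2 / 12763 = 0.04 mm/yr.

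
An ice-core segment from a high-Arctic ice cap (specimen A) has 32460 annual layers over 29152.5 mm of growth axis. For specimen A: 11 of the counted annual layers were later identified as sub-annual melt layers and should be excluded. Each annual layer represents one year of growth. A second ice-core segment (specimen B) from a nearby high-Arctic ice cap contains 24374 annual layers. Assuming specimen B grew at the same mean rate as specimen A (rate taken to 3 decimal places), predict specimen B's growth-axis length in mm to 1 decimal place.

Specimen A: adjusted count: 32460 − 11 = 32449 annual layers.
A: Extension rate ≈ 29152.5 / 32449 = 0.898 mm/yr.
Length of B = 0.898 × 24374 = 21887.9 mm.

21887.9 mm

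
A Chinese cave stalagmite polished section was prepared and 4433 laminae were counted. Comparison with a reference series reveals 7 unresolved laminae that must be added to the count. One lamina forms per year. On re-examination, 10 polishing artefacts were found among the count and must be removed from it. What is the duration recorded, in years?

4430 years

True lamina count = 4433 − 10 + 7 = 4430.
With a one-to-one lamina periodicity this is 4430 years.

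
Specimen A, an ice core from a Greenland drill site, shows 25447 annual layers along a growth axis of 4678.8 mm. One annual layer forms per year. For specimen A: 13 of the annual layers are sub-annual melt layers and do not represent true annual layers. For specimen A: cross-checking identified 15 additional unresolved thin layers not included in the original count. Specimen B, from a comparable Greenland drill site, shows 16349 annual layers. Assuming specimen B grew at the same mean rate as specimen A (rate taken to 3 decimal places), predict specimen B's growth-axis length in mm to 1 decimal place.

3008.2 mm

Specimen A: after corrections the count is 25447 − 13 + 15 = 25449 annual layers.
A: 4678.8 mm over 25449 years gives 4678.8 / 25449 ≈ 0.184 mm per year.
B's length ≈ 0.184 × 16349 = 3008.2 mm.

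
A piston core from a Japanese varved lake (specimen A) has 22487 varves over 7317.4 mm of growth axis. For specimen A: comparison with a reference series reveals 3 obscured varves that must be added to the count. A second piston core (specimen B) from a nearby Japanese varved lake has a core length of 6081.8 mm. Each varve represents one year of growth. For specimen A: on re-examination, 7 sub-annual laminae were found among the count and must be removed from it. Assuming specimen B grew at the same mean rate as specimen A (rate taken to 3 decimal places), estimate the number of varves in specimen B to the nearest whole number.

Specimen A: adjusted count: 22487 − 7 + 3 = 22483 varves.
A: 7317.4 mm over 22483 years gives 7317.4 / 22483 ≈ 0.325 mm/yr.
B spans 6081.8 / 0.325 = 18713.23 years ≈ 18713 varves.

18713 varves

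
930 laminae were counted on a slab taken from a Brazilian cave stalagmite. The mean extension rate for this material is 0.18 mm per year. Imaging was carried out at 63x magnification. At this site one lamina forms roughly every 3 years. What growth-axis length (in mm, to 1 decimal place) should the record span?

502.2 mm

At 3 years per lamina, 930 × 3 = 2790 years.
2790 years at 0.18 mm/year gives 0.18 × 2790 = 502.2 mm.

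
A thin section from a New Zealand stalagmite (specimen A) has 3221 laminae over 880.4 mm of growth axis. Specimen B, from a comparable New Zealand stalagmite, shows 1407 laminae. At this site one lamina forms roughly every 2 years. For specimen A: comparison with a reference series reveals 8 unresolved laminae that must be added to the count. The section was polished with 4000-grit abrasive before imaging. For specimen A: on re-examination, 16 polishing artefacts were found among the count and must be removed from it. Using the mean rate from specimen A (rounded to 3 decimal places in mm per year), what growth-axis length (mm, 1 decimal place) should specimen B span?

385.5 mm

Specimen A: after corrections the count is 3221 − 16 + 8 = 3213 laminae.
Specimen A: at 2 years per lamina, 3213 × 2 = 6426 years.
A: Extension rate ≈ 880.4 / 6426 = 0.137 mm/year.
Specimen B: at 2 years per lamina, 1407 × 2 = 2814 years. B's length ≈ 0.137 × 2814 = 385.5 mm.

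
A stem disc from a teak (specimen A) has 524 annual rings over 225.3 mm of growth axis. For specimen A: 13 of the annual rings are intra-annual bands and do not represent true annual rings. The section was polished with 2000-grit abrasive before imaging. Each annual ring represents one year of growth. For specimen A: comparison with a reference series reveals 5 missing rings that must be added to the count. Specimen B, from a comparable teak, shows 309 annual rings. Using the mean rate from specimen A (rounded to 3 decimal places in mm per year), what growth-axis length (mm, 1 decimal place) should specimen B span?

Specimen A: adjusted count: 524 − 13 + 5 = 516 annual rings.
A: Mean rate = 225.3 mm / 516 years ≈ 0.437 mm per year.
Length of B = 0.437 × 309 = 135.0 mm.

135.0 mm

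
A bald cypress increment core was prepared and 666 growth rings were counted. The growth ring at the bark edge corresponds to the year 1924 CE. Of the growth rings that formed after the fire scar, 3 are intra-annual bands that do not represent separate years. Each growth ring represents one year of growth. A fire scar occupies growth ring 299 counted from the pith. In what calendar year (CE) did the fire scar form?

666 − 299 = 367 growth rings lie beyond the fire scar toward the bark edge.
367 − 3 false = 364 true growth rings after the fire scar.
Counting back 364 years from 1924 CE places the fire scar in 1924 − 364 = 1560 CE.

1560 CE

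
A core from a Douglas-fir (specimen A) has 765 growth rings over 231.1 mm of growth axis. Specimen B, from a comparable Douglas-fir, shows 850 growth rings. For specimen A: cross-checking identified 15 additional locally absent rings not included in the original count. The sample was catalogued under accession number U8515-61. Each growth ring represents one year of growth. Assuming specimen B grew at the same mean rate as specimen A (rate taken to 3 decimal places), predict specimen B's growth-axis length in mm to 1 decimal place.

Specimen A: after corrections the count is 765 + 15 = 780 growth rings.
A: Extension rate ≈ 231.1 / 780 = 0.296 mm/year.
Length of B = 0.296 × 850 = 251.6 mm.

251.6 mm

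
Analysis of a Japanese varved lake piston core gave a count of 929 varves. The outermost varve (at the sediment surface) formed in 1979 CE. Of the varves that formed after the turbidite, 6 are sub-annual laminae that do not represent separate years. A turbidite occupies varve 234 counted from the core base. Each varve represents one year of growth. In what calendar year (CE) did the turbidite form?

1290 CE

929 − 234 = 695 varves lie beyond the turbidite toward the sediment surface.
Excluding 6 false varves: 695 − 6 = 689.
1979 − 689 = 1290 CE.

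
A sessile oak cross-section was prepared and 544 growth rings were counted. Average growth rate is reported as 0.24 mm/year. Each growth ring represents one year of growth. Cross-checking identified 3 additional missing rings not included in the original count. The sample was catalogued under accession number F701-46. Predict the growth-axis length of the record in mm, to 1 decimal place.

Adjusted count: 544 + 3 = 547 growth rings.
Predicted length = 0.24 mm/year × 547 years = 131.3 mm.

131.3 mm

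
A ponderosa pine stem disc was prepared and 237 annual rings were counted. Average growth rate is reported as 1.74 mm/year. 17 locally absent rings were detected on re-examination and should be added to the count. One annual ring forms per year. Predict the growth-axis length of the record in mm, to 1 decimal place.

After corrections the count is 237 + 17 = 254 annual rings.
Predicted length = 1.74 mm/year × 254 years = 442.0 mm.

442.0 mm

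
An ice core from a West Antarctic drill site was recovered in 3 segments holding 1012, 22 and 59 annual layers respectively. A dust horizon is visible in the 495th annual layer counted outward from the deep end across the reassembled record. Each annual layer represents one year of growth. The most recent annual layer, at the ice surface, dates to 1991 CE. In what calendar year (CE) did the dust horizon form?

Total annual layers = 1012 + 22 + 59 = 1093.
The dust horizon sits at annual layer 495 from the deep end, so 1093 − 495 = 598 annual layers formed after it.
Counting back 598 years from 1991 CE places the dust horizon in 1991 − 598 = 1393 CE.

1393 CE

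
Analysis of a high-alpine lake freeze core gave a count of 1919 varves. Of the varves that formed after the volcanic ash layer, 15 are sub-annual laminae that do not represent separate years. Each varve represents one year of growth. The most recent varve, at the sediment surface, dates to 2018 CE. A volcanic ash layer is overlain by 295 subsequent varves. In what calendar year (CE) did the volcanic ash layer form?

There are 295 varves younger than the volcanic ash layer.
Excluding 15 false varves: 295 − 15 = 280.
The varve at the sediment surface is 2018 CE, so the volcanic ash layer dates to 2018 − 280 = 1738 CE.

1738 CE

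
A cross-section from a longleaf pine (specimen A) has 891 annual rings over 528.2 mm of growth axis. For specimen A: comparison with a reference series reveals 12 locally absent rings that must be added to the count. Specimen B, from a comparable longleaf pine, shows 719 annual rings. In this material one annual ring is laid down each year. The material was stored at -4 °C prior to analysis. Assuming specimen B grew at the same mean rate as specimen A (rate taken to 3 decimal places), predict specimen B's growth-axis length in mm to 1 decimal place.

Specimen A: adjusted count: 891 + 12 = 903 annual rings.
A: Mean rate = 528.2 mm / 903 years ≈ 0.585 mm/yr.
For B, 0.585 mm/year × 719 years = 420.6 mm.

420.6 mm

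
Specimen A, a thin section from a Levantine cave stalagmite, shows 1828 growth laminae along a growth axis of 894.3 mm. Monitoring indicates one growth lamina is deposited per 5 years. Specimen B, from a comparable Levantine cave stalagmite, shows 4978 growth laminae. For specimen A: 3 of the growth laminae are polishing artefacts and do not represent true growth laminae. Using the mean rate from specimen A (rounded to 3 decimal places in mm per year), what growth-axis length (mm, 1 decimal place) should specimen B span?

2439.2 mm

Specimen A: after corrections the count is 1828 − 3 = 1825 growth laminae.
Specimen A: 1825 growth laminae at 5 years each span 1825 × 5 = 9125 years.
A: Extension rate ≈ 894.3 / 9125 = 0.098 mm per year.
Specimen B: at 5 years per growth lamina, 4978 × 5 = 24890 years. For B, 0.098 mm/year × 24890 years = 2439.2 mm.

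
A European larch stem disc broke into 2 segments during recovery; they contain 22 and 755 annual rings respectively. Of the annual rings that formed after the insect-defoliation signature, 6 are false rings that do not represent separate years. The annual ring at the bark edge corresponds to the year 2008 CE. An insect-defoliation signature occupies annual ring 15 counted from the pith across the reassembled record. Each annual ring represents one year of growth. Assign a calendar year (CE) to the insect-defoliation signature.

Total annual rings = 22 + 755 = 777.
777 − 15 = 762 annual rings lie beyond the insect-defoliation signature toward the bark edge.
762 − 6 false = 756 true annual rings after the insect-defoliation signature.
2008 − 756 = 1252 CE.

1252 CE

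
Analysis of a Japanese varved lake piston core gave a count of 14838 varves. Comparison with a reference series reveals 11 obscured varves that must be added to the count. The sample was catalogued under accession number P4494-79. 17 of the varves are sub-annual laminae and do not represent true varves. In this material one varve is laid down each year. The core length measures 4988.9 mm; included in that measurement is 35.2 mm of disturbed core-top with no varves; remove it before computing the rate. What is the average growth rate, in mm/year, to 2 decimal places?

True varve count = 14838 − 17 + 11 = 14832.
Net length = 4988.9 − 35.2 = 4953.7 mm.
4953.7 mm over 14832 years gives 4953.7 / 14832 ≈ 0.33 mm/year.

0.33 mm/year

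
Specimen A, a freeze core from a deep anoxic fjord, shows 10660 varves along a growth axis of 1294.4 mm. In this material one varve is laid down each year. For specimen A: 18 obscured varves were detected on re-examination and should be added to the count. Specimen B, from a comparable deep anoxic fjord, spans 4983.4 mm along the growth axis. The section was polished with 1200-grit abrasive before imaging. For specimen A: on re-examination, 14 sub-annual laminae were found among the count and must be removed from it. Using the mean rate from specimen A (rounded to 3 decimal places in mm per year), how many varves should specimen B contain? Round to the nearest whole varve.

Specimen A: true varve count = 10660 − 14 + 18 = 10664.
A: Mean rate = 1294.4 mm / 10664 years ≈ 0.121 mm/year.
B spans 4983.4 / 0.121 = 41185.12 years ≈ 41185 varves.

41185 varves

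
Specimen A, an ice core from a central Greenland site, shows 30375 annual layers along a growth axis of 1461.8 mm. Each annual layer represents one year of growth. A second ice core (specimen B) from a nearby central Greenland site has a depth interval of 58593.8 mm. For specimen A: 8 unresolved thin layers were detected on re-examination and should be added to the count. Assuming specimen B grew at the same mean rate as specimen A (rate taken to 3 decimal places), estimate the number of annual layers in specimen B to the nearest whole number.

1220704 annual layers

Specimen A: correcting the raw count gives 30375 + 8 = 30383 true annual layers.
A: Extension rate ≈ 1461.8 / 30383 = 0.048 mm/yr.
B spans 58593.8 / 0.048 = 1220704.17 years ≈ 1220704 annual layers.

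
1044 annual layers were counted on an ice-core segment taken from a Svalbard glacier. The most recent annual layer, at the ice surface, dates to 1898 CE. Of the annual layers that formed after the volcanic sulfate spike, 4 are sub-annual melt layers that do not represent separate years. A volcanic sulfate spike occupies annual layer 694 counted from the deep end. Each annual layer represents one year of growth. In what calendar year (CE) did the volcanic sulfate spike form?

Between annual layer 694 and the ice surface there are 1044 − 694 = 350 annual layers.
Removing the 4 false annual layers leaves 350 − 4 = 346 true annual layers beyond the volcanic sulfate spike.
Counting back 346 years from 1898 CE places the volcanic sulfate spike in 1898 − 346 = 1552 CE.

1552 CE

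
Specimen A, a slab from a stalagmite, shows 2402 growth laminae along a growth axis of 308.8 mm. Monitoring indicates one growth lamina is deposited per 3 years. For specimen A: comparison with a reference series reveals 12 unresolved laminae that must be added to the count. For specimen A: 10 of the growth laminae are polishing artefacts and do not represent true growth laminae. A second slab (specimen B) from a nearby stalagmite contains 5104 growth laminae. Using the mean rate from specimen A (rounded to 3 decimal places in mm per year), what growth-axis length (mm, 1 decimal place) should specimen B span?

Specimen A: after corrections the count is 2402 − 10 + 12 = 2404 growth laminae.
Specimen A: 2404 growth laminae at 3 years each span 2404 × 3 = 7212 years.
A: Mean rate = 308.8 mm / 7212 years ≈ 0.043 mm per year.
Specimen B: multiplying by 3 years per growth lamina: 5104 × 3 = 15312 years. Length of B = 0.043 × 15312 = 658.4 mm.

658.4 mm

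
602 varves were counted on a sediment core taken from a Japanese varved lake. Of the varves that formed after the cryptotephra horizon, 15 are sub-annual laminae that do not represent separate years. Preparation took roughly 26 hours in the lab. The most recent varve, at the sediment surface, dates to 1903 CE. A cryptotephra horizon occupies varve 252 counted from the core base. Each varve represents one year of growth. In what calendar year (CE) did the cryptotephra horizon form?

Between varve 252 and the sediment surface there are 602 − 252 = 350 varves.
Removing the 15 false varves leaves 350 − 15 = 335 true varves beyond the cryptotephra horizon.
The varve at the sediment surface is 1903 CE, so the cryptotephra horizon dates to 1903 − 335 = 1568 CE.

1568 CE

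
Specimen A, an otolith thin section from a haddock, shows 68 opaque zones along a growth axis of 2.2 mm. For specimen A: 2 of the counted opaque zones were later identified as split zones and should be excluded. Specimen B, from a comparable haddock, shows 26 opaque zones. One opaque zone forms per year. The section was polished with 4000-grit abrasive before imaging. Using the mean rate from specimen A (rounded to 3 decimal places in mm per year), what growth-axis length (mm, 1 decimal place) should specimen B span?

Specimen A: correcting the raw count gives 68 − 2 = 66 true opaque zones.
A: Extension rate ≈ 2.2 / 66 = 0.033 mm per year.
For B, 0.033 mm/year × 26 years = 0.9 mm.

0.9 mm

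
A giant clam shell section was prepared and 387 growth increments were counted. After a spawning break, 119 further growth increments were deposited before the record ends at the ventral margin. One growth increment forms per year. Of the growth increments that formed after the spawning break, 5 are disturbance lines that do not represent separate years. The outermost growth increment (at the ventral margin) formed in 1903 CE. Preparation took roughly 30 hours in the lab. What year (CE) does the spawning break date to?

1789 CE

There are 119 growth increments younger than the spawning break.
Removing the 5 false growth increments leaves 119 − 5 = 114 true growth increments beyond the spawning break.
1903 − 114 = 1789 CE.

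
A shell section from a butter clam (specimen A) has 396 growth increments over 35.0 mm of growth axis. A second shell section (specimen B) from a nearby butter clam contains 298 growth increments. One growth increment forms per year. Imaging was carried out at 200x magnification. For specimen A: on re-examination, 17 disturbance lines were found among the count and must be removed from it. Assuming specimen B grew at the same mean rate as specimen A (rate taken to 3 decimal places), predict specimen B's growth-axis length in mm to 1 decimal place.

27.4 mm

Specimen A: correcting the raw count gives 396 − 17 = 379 true growth increments.
A: 35.0 mm over 379 years gives 35.0 / 379 ≈ 0.092 mm/yr.
Length of B = 0.092 × 298 = 27.4 mm.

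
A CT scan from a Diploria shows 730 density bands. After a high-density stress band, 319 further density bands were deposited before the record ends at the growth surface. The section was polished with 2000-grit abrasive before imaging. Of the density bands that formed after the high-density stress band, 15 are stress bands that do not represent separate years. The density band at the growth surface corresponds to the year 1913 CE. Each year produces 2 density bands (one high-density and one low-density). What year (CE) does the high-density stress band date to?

1761 CE

There are 319 density bands younger than the high-density stress band.
Removing the 15 false density bands leaves 319 − 15 = 304 true density bands beyond the high-density stress band.
Dividing by 2 density bands per year: 304 / 2 = 152 years.
Counting back 152 years from 1913 CE places the high-density stress band in 1913 − 152 = 1761 CE.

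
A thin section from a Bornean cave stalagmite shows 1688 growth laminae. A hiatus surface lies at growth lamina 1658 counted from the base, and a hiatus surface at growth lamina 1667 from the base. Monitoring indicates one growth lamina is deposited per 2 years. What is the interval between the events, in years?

18 years

1667 − 1658 = 9 growth laminae lie between the two events.
Multiplying by 2 years per growth lamina: 9 × 2 = 18 years.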